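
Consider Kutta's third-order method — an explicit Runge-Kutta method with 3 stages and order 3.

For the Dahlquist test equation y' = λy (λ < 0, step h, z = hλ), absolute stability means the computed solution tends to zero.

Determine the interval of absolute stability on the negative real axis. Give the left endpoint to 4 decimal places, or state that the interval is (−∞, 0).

z∈(-2.5127,0).

On y'=λy, z=hλ:
  order 3, 3-stage ⇒ R(z)=1+z+z^2/2+z^3/6
  (e.g. R(-1.61)=-0.00950, |R|=0.00950)

Need |R(x)|<1, x<0.
x=-1.61: |R|=0.0095
|R(-2.71)|=1.3550 |R(-1.97)|=0.3038 |R(-1.71)|=0.0813
Bisect:
  x_lo=-3.0420 |R|=2.1067  x_hi=-0.0837 |R|=0.9197
  mid=-1.56283 |R|=0.02220 →hi
  mid=-2.30239 |R|=0.68606 →hi
  mid=-2.67218 |R|=1.28204 →lo
  mid=-2.48729 |R|=0.95863 →hi
  mid=-2.57973 |R|=1.11358 →lo
  mid=-2.53351 |R|=1.03447 →lo
  mid=-2.51040 |R|=0.99614 →hi
  mid=-2.52195 |R|=1.01520 →lo
  ...
  [-2.51293,-2.51274] ⇒ x*=-2.5127
So |R|<1 on (-2.5127, 0).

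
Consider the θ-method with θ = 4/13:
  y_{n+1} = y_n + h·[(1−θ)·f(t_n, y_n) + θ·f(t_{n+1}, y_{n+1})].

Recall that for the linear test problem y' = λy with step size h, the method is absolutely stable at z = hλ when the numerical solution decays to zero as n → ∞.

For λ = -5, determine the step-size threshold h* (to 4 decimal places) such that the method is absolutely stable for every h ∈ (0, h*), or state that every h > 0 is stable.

(-5.2000,0); λ=-5 ⇒ h* = (26/5)/5 = 1.0400.

Test eqn y'=λy, z=hλ:
  y_{n+1} = y_n + z·[9/13·y_n + 4/13·y_{n+1}] ⇒ (1 − 4/13z)y_{n+1} = (1 + 9/13z)y_n
  ⇒ R(z) = (1 + 9/13z)/(1 − 4/13z).

Need |R(x)|<1, x<0.
x=-0.92: |R|=0.2830
R=−1: 1+9/13x = −1+4/13x ⇒ -5/13x=2 ⇒ x=2/(-5/13)=-5.2000
Confirm numerically:
  x=-4.964: |R|=0.96409 <1
  x=-3.270: |R|=0.62998 <1
  x=-2.609: |R|=0.44722 <1
  x=-5.651: |R|=1.06334 >1
  x=-5.553: |R|=1.05012 >1
  x=-5.242: |R|=1.00618 >1
Interval (-5.2000, 0).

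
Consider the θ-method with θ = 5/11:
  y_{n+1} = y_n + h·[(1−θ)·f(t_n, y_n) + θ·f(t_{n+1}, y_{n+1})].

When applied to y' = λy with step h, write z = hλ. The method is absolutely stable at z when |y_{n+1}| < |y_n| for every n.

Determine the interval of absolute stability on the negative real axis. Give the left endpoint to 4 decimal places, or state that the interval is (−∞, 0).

(-22.0000, 0).

Set f=λy, z=hλ:
  y_{n+1} = y_n + z·[6/11·y_n + 5/11·y_{n+1}] ⇒ (1 − 5/11z)y_{n+1} = (1 + 6/11z)y_n
  Hence R(z) = (1 + 6/11z)/(1 − 5/11z).

Boundary: |R(x)|=1, x<0.
x=-0.67: |R|=0.4864
R=−1: 1+6/11x = −1+5/11x ⇒ -1/11x=2 ⇒ x=2/(-1/11)=-22.0000
Confirm numerically:
  x=-21.039: |R|=0.99173 <1
  x=-16.058: |R|=0.93491 <1
  x=-13.788: |R|=0.89727 <1
  x=-12.903: |R|=0.87953 <1
  x=-22.462: |R|=1.00375 >1
  x=-22.094: |R|=1.00077 >1
So |R|<1 on (-22.0000, 0).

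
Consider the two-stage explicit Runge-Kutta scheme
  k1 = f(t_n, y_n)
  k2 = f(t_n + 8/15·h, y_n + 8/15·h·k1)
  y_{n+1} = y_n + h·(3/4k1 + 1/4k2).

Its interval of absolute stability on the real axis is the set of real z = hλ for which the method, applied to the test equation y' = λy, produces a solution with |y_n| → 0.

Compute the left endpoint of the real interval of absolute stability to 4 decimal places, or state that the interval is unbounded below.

On y'=λy, z=hλ:
  k1=λy_n ⇒ h·k1=z·y_n;  k2=λ(1+8/15z)y_n ⇒ h·k2=z(1+8/15z)y_n
  y_{n+1}/y_n = 1 + 3/4z + 1/4z(1+8/15z) = 1 + z + 2/15z²
  ⇒ R(z) = 1 + z + 2/15z².

Solve |R(x)|<1 on ℝ⁻.
x=-0.94: |R|=0.1778
R=1: x+2/15x²=0 ⇒ x=−15/2=-7.5000; min R=1−1/(4·2/15)=-0.8750>−1
Confirm numerically:
  x=-4.356: |R|=0.82604 <1
  x=-3.697: |R|=0.87463 <1
  x=-3.434: |R|=0.86169 <1
  x=-8.004: |R|=1.53787 >1
  x=-7.547: |R|=1.04729 >1
So |R|<1 on (-7.5000, 0).

left endpoint -7.5000.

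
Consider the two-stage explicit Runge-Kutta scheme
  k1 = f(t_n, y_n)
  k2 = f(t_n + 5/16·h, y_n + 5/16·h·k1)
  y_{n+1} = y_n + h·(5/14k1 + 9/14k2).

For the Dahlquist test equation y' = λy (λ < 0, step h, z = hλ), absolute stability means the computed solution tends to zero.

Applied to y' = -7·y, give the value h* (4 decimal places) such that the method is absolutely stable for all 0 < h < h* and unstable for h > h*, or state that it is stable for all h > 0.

Set f=λy, z=hλ:
  k1=λy_n ⇒ h·k1=z·y_n;  k2=λ(1+5/16z)y_n ⇒ h·k2=z(1+5/16z)y_n
  y_{n+1}/y_n = 1 + 5/14z + 9/14z(1+5/16z) = 1 + z + 45/224z²
  Hence R(z) = 1 + z + 45/224z².

Solve |R(x)|<1 on ℝ⁻.
x=-1.08: |R|=0.1543
R=1: x+45/224x²=0 ⇒ x=−224/45=-4.9778; min R=1−1/(4·45/224)=-0.2444>−1
Confirm numerically:
  x=-4.699: |R|=0.73684 <1
  x=-2.708: |R|=0.23480 <1
  x=-2.695: |R|=0.23591 <1
  x=-2.225: |R|=0.23045 <1
  x=-5.542: |R|=1.62818 >1
  x=-5.279: |R|=1.31945 >1
  x=-5.182: |R|=1.21260 >1
So |R|<1 on (-4.9778, 0).

(-4.9778,0); λ=-7 ⇒ h* = (224/45)/7 = 0.7111.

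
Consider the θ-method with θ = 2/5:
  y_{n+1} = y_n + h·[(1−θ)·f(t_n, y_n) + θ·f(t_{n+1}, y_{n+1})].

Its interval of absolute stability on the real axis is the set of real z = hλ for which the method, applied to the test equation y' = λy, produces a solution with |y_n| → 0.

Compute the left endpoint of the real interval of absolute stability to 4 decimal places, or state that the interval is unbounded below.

z* = -10.0000.

Set f=λy, z=hλ:
  y_{n+1} = y_n + z·[3/5·y_n + 2/5·y_{n+1}] ⇒ (1 − 2/5z)y_{n+1} = (1 + 3/5z)y_n
  R(z) = (1 + 3/5z)/(1 − 2/5z).

Find x<0 with |R(x)|<1.
x=-1.41: |R|=0.0985
R=−1: 1+3/5x = −1+2/5x ⇒ -1/5x=2 ⇒ x=2/(-1/5)=-10.0000
Confirm numerically:
  x=-9.204: |R|=0.96599 <1
  x=-7.538: |R|=0.87737 <1
  x=-5.441: |R|=0.71295 <1
  x=-10.375: |R|=1.01456 >1
  x=-10.373: |R|=1.01449 >1
So |R|<1 on (-10.0000, 0).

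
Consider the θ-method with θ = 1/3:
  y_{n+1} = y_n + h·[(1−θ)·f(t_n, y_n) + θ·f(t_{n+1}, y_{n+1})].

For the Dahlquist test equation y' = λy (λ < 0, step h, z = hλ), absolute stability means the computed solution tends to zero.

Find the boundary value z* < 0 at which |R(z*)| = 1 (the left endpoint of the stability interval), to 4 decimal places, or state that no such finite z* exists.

z* = -6.0000.

Set f=λy, z=hλ:
  y_{n+1} = y_n + z·[2/3·y_n + 1/3·y_{n+1}] ⇒ (1 − 1/3z)y_{n+1} = (1 + 2/3z)y_n
  Hence R(z) = (1 + 2/3z)/(1 − 1/3z).

Boundary: |R(x)|=1, x<0.
x=-1.72: |R|=0.0932
R=−1: 1+2/3x = −1+1/3x ⇒ -1/3x=2 ⇒ x=2/(-1/3)=-6.0000
Confirm numerically:
  x=-5.831: |R|=0.98086 <1
  x=-3.357: |R|=0.58424 <1
  x=-2.934: |R|=0.48332 <1
  x=-6.483: |R|=1.05093 >1
  x=-6.463: |R|=1.04893 >1
  x=-6.382: |R|=1.04072 >1
Interval (-6.0000, 0).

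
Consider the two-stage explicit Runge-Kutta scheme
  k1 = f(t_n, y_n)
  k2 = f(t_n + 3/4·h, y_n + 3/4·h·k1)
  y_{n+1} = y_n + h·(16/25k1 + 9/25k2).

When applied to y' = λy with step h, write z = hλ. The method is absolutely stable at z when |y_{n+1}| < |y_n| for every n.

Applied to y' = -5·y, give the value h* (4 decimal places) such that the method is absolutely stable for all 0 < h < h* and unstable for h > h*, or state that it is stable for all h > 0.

(-3.7037,0); λ=-5 ⇒ h* = (100/27)/5 = 0.7407.

Test eqn y'=λy, z=hλ:
  k1=λy_n ⇒ h·k1=z·y_n;  k2=λ(1+3/4z)y_n ⇒ h·k2=z(1+3/4z)y_n
  y_{n+1}/y_n = 1 + 16/25z + 9/25z(1+3/4z) = 1 + z + 27/100z²
  so R(z) = 1 + z + 27/100z².

Find x<0 with |R(x)|<1.
x=-0.38: |R|=0.6590
R=1: x+27/100x²=0 ⇒ x=−100/27=-3.7037; min R=1−1/(4·27/100)=0.0741>−1
Confirm numerically:
  x=-3.294: |R|=0.63562 <1
  x=-2.865: |R|=0.35122 <1
  x=-2.493: |R|=0.18506 <1
  x=-3.951: |R|=1.26381 >1
  x=-3.878: |R|=1.18250 >1
  x=-3.836: |R|=1.13702 >1
Stable set (-3.7037, 0).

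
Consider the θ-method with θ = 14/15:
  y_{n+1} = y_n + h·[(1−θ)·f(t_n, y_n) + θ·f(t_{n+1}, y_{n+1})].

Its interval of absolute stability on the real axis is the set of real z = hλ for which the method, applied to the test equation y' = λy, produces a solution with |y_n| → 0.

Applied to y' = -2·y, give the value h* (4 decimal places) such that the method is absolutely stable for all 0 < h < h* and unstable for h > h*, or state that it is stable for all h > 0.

With y'=λy (z=hλ):
  y_{n+1} = y_n + z·[1/15·y_n + 14/15·y_{n+1}] ⇒ (1 − 14/15z)y_{n+1} = (1 + 1/15z)y_n
  so R(z) = (1 + 1/15z)/(1 − 14/15z).

Need |R(x)|<1, x<0.
x=-0.72: |R|=0.5694
x=-2: |R|=0.3023
x=-10: |R|=0.0323
x=-100: |R|=0.0601
θ=14/15≥1/2 ⇒ |1+1/15x|<|1−14/15x| ∀x<0 ⇒ unbounded interval.

(−∞, 0) — no finite endpoint. Any h>0 works for λ=-2.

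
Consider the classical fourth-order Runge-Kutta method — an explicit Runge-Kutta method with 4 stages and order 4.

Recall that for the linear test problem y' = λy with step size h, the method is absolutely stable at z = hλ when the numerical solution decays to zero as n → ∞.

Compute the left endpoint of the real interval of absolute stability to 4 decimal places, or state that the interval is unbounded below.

left endpoint -2.7853.

On y'=λy, z=hλ:
  order 4, 4-stage ⇒ R(z)=1+z+z^2/2+z^3/6+z^4/24
  (e.g. R(-1.19)=0.32075, |R|=0.32075)

Boundary: |R(x)|=1, x<0.
x=-1.19: |R|=0.3207
|R(-1.5)|=0.2734 |R(-1.35)|=0.2896 |R(-0.87)|=0.4226
Bisect:
  x_lo=-3.4492 |R|=2.5576  x_hi=-0.3956 |R|=0.6733
  mid=-1.92242 |R|=0.31041 →hi
  mid=-2.68582 |R|=0.86010 →hi
  mid=-3.06752 |R|=1.51585 →lo
  mid=-2.87667 |R|=1.14674 →lo
  mid=-2.78125 |R|=0.99392 →hi
  mid=-2.82896 |R|=1.06786 →lo
  mid=-2.80511 |R|=1.03028 →lo
  ...
  [-2.78535,-2.78516] ⇒ x*=-2.7853
So |R|<1 on (-2.7853, 0).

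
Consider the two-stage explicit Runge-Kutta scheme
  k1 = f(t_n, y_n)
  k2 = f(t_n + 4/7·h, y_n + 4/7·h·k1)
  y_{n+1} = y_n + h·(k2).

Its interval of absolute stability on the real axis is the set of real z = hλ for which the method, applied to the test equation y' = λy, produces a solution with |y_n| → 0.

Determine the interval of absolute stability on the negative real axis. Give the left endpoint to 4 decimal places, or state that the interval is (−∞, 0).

z∈(-1.7500,0).

With y'=λy (z=hλ):
  k1=λy_n ⇒ h·k1=z·y_n;  k2=λ(1+4/7z)y_n ⇒ h·k2=z(1+4/7z)y_n
  y_{n+1}/y_n = 1 + z(1+4/7z) = 1 + z + 4/7z²
  ⇒ R(z) = 1 + z + 4/7z².

Find x<0 with |R(x)|<1.
x=-1.6: |R|=0.8629
R=1: x+4/7x²=0 ⇒ x=−7/4=-1.7500; min R=1−1/(4·4/7)=0.5625>−1
Confirm numerically:
  x=-1.440: |R|=0.74491 <1
  x=-1.428: |R|=0.73725 <1
  x=-0.910: |R|=0.56320 <1
  x=-0.827: |R|=0.56382 <1
  x=-2.043: |R|=1.34206 >1
  x=-2.011: |R|=1.29993 >1
Interval (-1.7500, 0).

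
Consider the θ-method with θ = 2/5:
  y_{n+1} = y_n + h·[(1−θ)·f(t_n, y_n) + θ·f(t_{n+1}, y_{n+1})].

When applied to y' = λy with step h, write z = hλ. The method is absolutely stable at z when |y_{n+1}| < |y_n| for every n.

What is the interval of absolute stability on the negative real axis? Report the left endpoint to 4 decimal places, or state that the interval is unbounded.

Test eqn y'=λy, z=hλ:
  y_{n+1} = y_n + z·[3/5·y_n + 2/5·y_{n+1}] ⇒ (1 − 2/5z)y_{n+1} = (1 + 3/5z)y_n
  R(z) = (1 + 3/5z)/(1 − 2/5z).

Solve |R(x)|<1 on ℝ⁻.
x=-0.51: |R|=0.5764
R=−1: 1+3/5x = −1+2/5x ⇒ -1/5x=2 ⇒ x=2/(-1/5)=-10.0000
Confirm numerically:
  x=-9.723: |R|=0.98867 <1
  x=-7.524: |R|=0.87650 <1
  x=-5.817: |R|=0.74853 <1
  x=-5.734: |R|=0.74095 <1
  x=-10.242: |R|=1.00950 >1
  x=-10.026: |R|=1.00104 >1
Stable set (-10.0000, 0).

(-10.0000, 0).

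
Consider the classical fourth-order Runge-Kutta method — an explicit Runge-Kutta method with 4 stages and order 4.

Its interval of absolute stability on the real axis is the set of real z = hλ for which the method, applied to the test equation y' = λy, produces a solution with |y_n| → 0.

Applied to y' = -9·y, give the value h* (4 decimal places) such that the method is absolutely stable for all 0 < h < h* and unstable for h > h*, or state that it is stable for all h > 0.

(-2.7853,0); λ=-9 ⇒ h* = 0.3095.

Test eqn y'=λy, z=hλ:
  order 4, 4-stage ⇒ R(z)=1+z+z^2/2+z^3/6+z^4/24
  (e.g. R(-1.44)=0.27830, |R|=0.27830)

Boundary: |R(x)|=1, x<0.
x=-1.44: |R|=0.2783
|R(-2.88)|=1.1524 |R(-2.5)|=0.6484 |R(-1.87)|=0.2981
Bisect:
  x_lo=-3.3545 |R|=2.2565  x_hi=-0.0944 |R|=0.9099
  mid=-1.72445 |R|=0.27620 →hi
  mid=-2.53947 |R|=0.68836 →hi
  mid=-2.94697 |R|=1.27241 →lo
  mid=-2.74322 |R|=0.93840 →hi
  mid=-2.84510 |R|=1.09397 →lo
  mid=-2.79416 |R|=1.01345 →lo
  mid=-2.76869 |R|=0.97525 →hi
  mid=-2.78142 |R|=0.99418 →hi
  mid=-2.78779 |R|=1.00377 →lo
  mid=-2.78461 |R|=0.99897 →hi
  ...
  [-2.78540,-2.78520] ⇒ x*=-2.7853
Stable set (-2.7853, 0).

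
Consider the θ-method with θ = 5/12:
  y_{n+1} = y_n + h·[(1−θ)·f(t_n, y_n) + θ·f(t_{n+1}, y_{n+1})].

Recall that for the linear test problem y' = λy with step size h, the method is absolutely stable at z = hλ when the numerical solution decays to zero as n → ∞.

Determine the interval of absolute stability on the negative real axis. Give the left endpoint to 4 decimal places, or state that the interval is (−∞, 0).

On y'=λy, z=hλ:
  y_{n+1} = y_n + z·[7/12·y_n + 5/12·y_{n+1}] ⇒ (1 − 5/12z)y_{n+1} = (1 + 7/12z)y_n
  so R(z) = (1 + 7/12z)/(1 − 5/12z).

Need |R(x)|<1, x<0.
x=-1.64: |R|=0.0257
R=−1: 1+7/12x = −1+5/12x ⇒ -1/6x=2 ⇒ x=2/(-1/6)=-12.0000
Confirm numerically:
  x=-11.104: |R|=0.97346 <1
  x=-11.063: |R|=0.97216 <1
  x=-5.868: |R|=0.70334 <1
  x=-5.341: |R|=0.65591 <1
  x=-12.573: |R|=1.01531 >1
  x=-12.501: |R|=1.01345 >1
  x=-12.223: |R|=1.00610 >1
So |R|<1 on (-12.0000, 0).

z∈(-12.0000,0).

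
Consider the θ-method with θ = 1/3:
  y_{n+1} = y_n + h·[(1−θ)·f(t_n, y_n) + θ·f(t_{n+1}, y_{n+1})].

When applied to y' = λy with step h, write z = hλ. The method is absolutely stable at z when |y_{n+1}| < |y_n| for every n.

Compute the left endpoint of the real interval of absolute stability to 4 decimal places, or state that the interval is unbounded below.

Test eqn y'=λy, z=hλ:
  y_{n+1} = y_n + z·[2/3·y_n + 1/3·y_{n+1}] ⇒ (1 − 1/3z)y_{n+1} = (1 + 2/3z)y_n
  R(z) = (1 + 2/3z)/(1 − 1/3z).

Find x<0 with |R(x)|<1.
x=-0.69: |R|=0.4390
R=−1: 1+2/3x = −1+1/3x ⇒ -1/3x=2 ⇒ x=2/(-1/3)=-6.0000
Confirm numerically:
  x=-4.491: |R|=0.79856 <1
  x=-3.208: |R|=0.55026 <1
  x=-2.735: |R|=0.43069 <1
  x=-6.388: |R|=1.04133 >1
  x=-6.225: |R|=1.02439 >1
  x=-6.076: |R|=1.00837 >1
So |R|<1 on (-6.0000, 0).

left endpoint -6.0000.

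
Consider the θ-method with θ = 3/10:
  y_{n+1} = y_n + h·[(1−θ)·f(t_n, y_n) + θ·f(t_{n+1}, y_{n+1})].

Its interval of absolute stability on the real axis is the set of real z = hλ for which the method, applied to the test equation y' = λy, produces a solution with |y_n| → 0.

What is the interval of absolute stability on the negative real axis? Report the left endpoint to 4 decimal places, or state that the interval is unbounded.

z∈(-5.0000,0).

Test eqn y'=λy, z=hλ:
  y_{n+1} = y_n + z·[7/10·y_n + 3/10·y_{n+1}] ⇒ (1 − 3/10z)y_{n+1} = (1 + 7/10z)y_n
  so R(z) = (1 + 7/10z)/(1 − 3/10z).

Find x<0 with |R(x)|<1.
x=-0.93: |R|=0.2729
R=−1: 1+7/10x = −1+3/10x ⇒ -2/5x=2 ⇒ x=2/(-2/5)=-5.0000
Confirm numerically:
  x=-4.697: |R|=0.94969 <1
  x=-3.181: |R|=0.62769 <1
  x=-2.783: |R|=0.51670 <1
  x=-5.559: |R|=1.08382 >1
  x=-5.309: |R|=1.04767 >1
So |R|<1 on (-5.0000, 0).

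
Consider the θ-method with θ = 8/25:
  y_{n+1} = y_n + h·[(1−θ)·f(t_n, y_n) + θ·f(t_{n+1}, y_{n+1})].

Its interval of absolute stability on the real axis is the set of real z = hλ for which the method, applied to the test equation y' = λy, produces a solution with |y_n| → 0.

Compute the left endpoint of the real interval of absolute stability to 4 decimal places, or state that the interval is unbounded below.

Test eqn y'=λy, z=hλ:
  y_{n+1} = y_n + z·[17/25·y_n + 8/25·y_{n+1}] ⇒ (1 − 8/25z)y_{n+1} = (1 + 17/25z)y_n
  ⇒ R(z) = (1 + 17/25z)/(1 − 8/25z).

Find x<0 with |R(x)|<1.
x=-1.29: |R|=0.0869
R=−1: 1+17/25x = −1+8/25x ⇒ -9/25x=2 ⇒ x=2/(-9/25)=-5.5556
Confirm numerically:
  x=-4.742: |R|=0.88366 <1
  x=-4.104: |R|=0.77410 <1
  x=-3.325: |R|=0.61095 <1
  x=-2.796: |R|=0.47568 <1
  x=-6.045: |R|=1.06005 >1
  x=-5.909: |R|=1.04401 >1
  x=-5.671: |R|=1.01477 >1
Interval (-5.5556, 0).

z* = -5.5556.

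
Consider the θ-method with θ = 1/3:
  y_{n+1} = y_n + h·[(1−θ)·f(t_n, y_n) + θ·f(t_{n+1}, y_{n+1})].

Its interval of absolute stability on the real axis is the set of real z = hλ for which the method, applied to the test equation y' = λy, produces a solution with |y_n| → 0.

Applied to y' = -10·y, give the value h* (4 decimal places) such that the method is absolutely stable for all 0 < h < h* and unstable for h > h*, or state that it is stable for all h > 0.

(-6.0000,0); λ=-10 ⇒ h* = (6)/10 = 0.6000.

Set f=λy, z=hλ:
  y_{n+1} = y_n + z·[2/3·y_n + 1/3·y_{n+1}] ⇒ (1 − 1/3z)y_{n+1} = (1 + 2/3z)y_n
  Hence R(z) = (1 + 2/3z)/(1 − 1/3z).

Boundary: |R(x)|=1, x<0.
x=-1.27: |R|=0.1077
R=−1: 1+2/3x = −1+1/3x ⇒ -1/3x=2 ⇒ x=2/(-1/3)=-6.0000
Confirm numerically:
  x=-5.650: |R|=0.95954 <1
  x=-4.244: |R|=0.75759 <1
  x=-4.085: |R|=0.72971 <1
  x=-6.383: |R|=1.04082 >1
  x=-6.267: |R|=1.02881 >1
Stable set (-6.0000, 0).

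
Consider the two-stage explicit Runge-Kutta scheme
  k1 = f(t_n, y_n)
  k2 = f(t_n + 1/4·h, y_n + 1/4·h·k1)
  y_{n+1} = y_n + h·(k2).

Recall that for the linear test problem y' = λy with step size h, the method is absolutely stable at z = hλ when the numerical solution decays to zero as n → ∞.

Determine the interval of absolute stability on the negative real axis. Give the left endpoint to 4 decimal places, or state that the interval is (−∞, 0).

Set f=λy, z=hλ:
  k1=λy_n ⇒ h·k1=z·y_n;  k2=λ(1+1/4z)y_n ⇒ h·k2=z(1+1/4z)y_n
  y_{n+1}/y_n = 1 + z(1+1/4z) = 1 + z + 1/4z²
  so R(z) = 1 + z + 1/4z².

Need |R(x)|<1, x<0.
x=-0.8: |R|=0.3600
R=1: x+1/4x²=0 ⇒ x=−4=-4.0000; min R=1−1/(4·1/4)=0.0000>−1
Confirm numerically:
  x=-3.809: |R|=0.81812 <1
  x=-3.772: |R|=0.78500 <1
  x=-3.417: |R|=0.50197 <1
  x=-2.480: |R|=0.05760 <1
  x=-4.462: |R|=1.51536 >1
  x=-4.286: |R|=1.30645 >1
  x=-4.235: |R|=1.24881 >1
So |R|<1 on (-4.0000, 0).

z∈(-4.0000,0).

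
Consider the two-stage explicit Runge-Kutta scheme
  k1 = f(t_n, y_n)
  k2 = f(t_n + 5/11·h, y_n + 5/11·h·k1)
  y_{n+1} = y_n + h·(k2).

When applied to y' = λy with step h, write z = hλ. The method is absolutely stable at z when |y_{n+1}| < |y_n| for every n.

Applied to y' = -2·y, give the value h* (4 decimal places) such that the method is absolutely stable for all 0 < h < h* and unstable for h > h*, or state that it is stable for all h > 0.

Test eqn y'=λy, z=hλ:
  k1=λy_n ⇒ h·k1=z·y_n;  k2=λ(1+5/11z)y_n ⇒ h·k2=z(1+5/11z)y_n
  y_{n+1}/y_n = 1 + z(1+5/11z) = 1 + z + 5/11z²
  R(z) = 1 + z + 5/11z².

Boundary: |R(x)|=1, x<0.
x=-1.46: |R|=0.5089
R=1: x+5/11x²=0 ⇒ x=−11/5=-2.2000; min R=1−1/(4·5/11)=0.4500>−1
Confirm numerically:
  x=-1.877: |R|=0.72442 <1
  x=-1.290: |R|=0.46641 <1
  x=-1.127: |R|=0.45033 <1
  x=-2.674: |R|=1.57613 >1
  x=-2.629: |R|=1.51266 >1
  x=-2.297: |R|=1.10128 >1
Interval (-2.2000, 0).

(-2.2000,0); λ=-2 ⇒ h* = (11/5)/2 = 1.1000.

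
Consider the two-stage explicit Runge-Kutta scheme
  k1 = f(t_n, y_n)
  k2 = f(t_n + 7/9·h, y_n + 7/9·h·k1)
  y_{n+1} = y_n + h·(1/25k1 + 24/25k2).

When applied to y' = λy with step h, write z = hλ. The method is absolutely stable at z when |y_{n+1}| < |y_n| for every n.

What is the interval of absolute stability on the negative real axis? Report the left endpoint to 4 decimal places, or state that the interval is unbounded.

With y'=λy (z=hλ):
  k1=λy_n ⇒ h·k1=z·y_n;  k2=λ(1+7/9z)y_n ⇒ h·k2=z(1+7/9z)y_n
  y_{n+1}/y_n = 1 + 1/25z + 24/25z(1+7/9z) = 1 + z + 56/75z²
  ⇒ R(z) = 1 + z + 56/75z².

Boundary: |R(x)|=1, x<0.
x=-0.78: |R|=0.6743
R=1: x+56/75x²=0 ⇒ x=−75/56=-1.3393; min R=1−1/(4·56/75)=0.6652>−1
Confirm numerically:
  x=-1.204: |R|=0.87838 <1
  x=-0.916: |R|=0.71050 <1
  x=-0.618: |R|=0.66717 <1
  x=-1.711: |R|=1.47488 >1
  x=-1.429: |R|=1.09572 >1
Stable set (-1.3393, 0).

z∈(-1.3393,0).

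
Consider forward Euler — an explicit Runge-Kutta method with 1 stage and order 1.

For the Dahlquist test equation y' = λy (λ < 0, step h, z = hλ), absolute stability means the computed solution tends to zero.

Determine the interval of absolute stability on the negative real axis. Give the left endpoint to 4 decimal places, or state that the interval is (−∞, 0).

Set f=λy, z=hλ:
  order 1, 1-stage ⇒ R(z)=1+z
  (e.g. R(-0.64)=0.36000, |R|=0.36000)

Boundary: |R(x)|=1, x<0.
x=-0.64: |R|=0.3600
|R(-2.3)|=1.3000 |R(-2.04)|=1.0400 |R(-0.8)|=0.2000
Bisect:
  x_lo=-2.3582 |R|=1.3582  x_hi=-0.3743 |R|=0.6257
  mid=-1.36623 |R|=0.36623 →hi
  mid=-1.86221 |R|=0.86221 →hi
  mid=-2.11020 |R|=1.11020 →lo
  mid=-1.98621 |R|=0.98621 →hi
  mid=-2.04820 |R|=1.04820 →lo
  mid=-2.01721 |R|=1.01721 →lo
  mid=-2.00171 |R|=1.00171 →lo
  mid=-1.99396 |R|=0.99396 →hi
  ...
  [-2.00001,-1.99989] ⇒ x*=-2.0000
Stable set (-2.0000, 0).

z∈(-2.0000,0).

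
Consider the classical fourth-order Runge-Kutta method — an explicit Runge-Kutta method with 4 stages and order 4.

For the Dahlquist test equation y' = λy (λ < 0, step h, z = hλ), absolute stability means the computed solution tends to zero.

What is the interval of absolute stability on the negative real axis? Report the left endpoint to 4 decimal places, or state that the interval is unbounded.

(-2.7853, 0).

On y'=λy, z=hλ:
  order 4, 4-stage ⇒ R(z)=1+z+z^2/2+z^3/6+z^4/24
  (e.g. R(-0.47)=0.62518, |R|=0.62518)

Boundary: |R(x)|=1, x<0.
x=-0.47: |R|=0.6252
|R(-1.77)|=0.2812 |R(-1.52)|=0.2723 |R(-1.5)|=0.2734
Bisect:
  x_lo=-3.2867 |R|=2.0593  x_hi=-0.3213 |R|=0.7252
  mid=-1.80401 |R|=0.28602 →hi
  mid=-2.54535 |R|=0.69454 →hi
  mid=-2.91603 |R|=1.21567 →lo
  mid=-2.73069 |R|=0.92075 →hi
  mid=-2.82336 |R|=1.05892 →lo
  mid=-2.77702 |R|=0.98760 →hi
  mid=-2.80019 |R|=1.02269 →lo
  mid=-2.78861 |R|=1.00501 →lo
  ...
  [-2.78535,-2.78517] ⇒ x*=-2.7853
Interval (-2.7853, 0).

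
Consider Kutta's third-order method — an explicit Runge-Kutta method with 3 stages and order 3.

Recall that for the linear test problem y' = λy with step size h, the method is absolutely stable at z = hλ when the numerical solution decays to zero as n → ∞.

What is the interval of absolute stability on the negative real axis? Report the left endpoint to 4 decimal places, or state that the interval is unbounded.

Test eqn y'=λy, z=hλ:
  order 3, 3-stage ⇒ R(z)=1+z+z^2/2+z^3/6
  (e.g. R(-1.31)=0.17337, |R|=0.17337)

Find x<0 with |R(x)|<1.
x=-1.31: |R|=0.1734
|R(-2.18)|=0.5305 |R(-2.06)|=0.3952 |R(-0.97)|=0.3483
Bisect:
  x_lo=-3.0265 |R|=2.0670  x_hi=-0.1211 |R|=0.8859
  mid=-1.57380 |R|=0.01494 →hi
  mid=-2.30016 |R|=0.68305 →hi
  mid=-2.66334 |R|=1.26533 →lo
  mid=-2.48175 |R|=0.94976 →hi
  mid=-2.57254 |R|=1.10106 →lo
  mid=-2.52715 |R|=1.02384 →lo
  mid=-2.50445 |R|=0.98641 →hi
  mid=-2.51580 |R|=1.00503 →lo
  mid=-2.51012 |R|=0.99569 →hi
  mid=-2.51296 |R|=1.00035 →lo
  ...
  [-2.51278,-2.51261] ⇒ x*=-2.5127
Interval (-2.5127, 0).

(-2.5127, 0).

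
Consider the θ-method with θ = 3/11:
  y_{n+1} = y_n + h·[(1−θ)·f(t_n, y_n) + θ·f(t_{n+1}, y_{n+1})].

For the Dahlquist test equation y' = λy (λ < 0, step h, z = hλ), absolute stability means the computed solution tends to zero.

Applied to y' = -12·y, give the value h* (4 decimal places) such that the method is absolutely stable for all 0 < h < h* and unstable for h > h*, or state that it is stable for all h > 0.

(-4.4000,0); λ=-12 ⇒ h* = (22/5)/12 = 0.3667.

Test eqn y'=λy, z=hλ:
  y_{n+1} = y_n + z·[8/11·y_n + 3/11·y_{n+1}] ⇒ (1 − 3/11z)y_{n+1} = (1 + 8/11z)y_n
  so R(z) = (1 + 8/11z)/(1 − 3/11z).

Solve |R(x)|<1 on ℝ⁻.
x=-0.41: |R|=0.6312
R=−1: 1+8/11x = −1+3/11x ⇒ -5/11x=2 ⇒ x=2/(-5/11)=-4.4000
Confirm numerically:
  x=-3.681: |R|=0.83691 <1
  x=-2.648: |R|=0.53758 <1
  x=-2.113: |R|=0.34050 <1
  x=-4.917: |R|=1.10038 >1
  x=-4.890: |R|=1.09544 >1
  x=-4.454: |R|=1.01108 >1
So |R|<1 on (-4.4000, 0).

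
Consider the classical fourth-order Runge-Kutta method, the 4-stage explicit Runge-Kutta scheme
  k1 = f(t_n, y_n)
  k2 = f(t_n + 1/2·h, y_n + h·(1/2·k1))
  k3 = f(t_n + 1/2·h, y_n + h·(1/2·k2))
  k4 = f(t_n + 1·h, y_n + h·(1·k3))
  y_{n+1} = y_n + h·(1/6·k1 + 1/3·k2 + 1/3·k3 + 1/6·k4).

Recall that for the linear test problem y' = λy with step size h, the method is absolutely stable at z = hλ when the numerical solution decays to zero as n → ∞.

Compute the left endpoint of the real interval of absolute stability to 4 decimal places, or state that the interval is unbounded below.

Set f=λy, z=hλ:
  order 4, 4-stage ⇒ R(z)=1+z+z^2/2+z^3/6+z^4/24
  (e.g. R(-0.72)=0.48819, |R|=0.48819)

Need |R(x)|<1, x<0.
x=-0.72: |R|=0.4882
|R(-2.23)|=0.4386 |R(-1.04)|=0.3621 |R(-0.61)|=0.5440
Bisect:
  x_lo=-3.6708 |R|=3.3882  x_hi=-0.3744 |R|=0.6877
  mid=-2.02262 |R|=0.34113 →hi
  mid=-2.84672 |R|=1.09663 →lo
  mid=-2.43467 |R|=0.58787 →hi
  mid=-2.64070 |R|=0.80300 →hi
  mid=-2.74371 |R|=0.93909 →hi
  mid=-2.79521 |R|=1.01506 →lo
  mid=-2.76946 |R|=0.97639 →hi
  mid=-2.78234 |R|=0.99555 →hi
  mid=-2.78878 |R|=1.00526 →lo
  mid=-2.78556 |R|=1.00040 →lo
  ...
  [-2.78536,-2.78516] ⇒ x*=-2.7853
Stable set (-2.7853, 0).

z* = -2.7853.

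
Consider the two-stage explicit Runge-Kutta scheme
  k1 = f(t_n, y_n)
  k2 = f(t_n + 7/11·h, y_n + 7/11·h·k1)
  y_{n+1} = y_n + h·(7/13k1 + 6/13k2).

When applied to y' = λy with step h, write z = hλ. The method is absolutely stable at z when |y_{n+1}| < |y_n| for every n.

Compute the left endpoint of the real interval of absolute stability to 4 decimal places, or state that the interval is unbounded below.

left endpoint -3.4048.

Set f=λy, z=hλ:
  k1=λy_n ⇒ h·k1=z·y_n;  k2=λ(1+7/11z)y_n ⇒ h·k2=z(1+7/11z)y_n
  y_{n+1}/y_n = 1 + 7/13z + 6/13z(1+7/11z) = 1 + z + 42/143z²
  R(z) = 1 + z + 42/143z².

Need |R(x)|<1, x<0.
x=-1.57: |R|=0.1540
R=1: x+42/143x²=0 ⇒ x=−143/42=-3.4048; min R=1−1/(4·42/143)=0.1488>−1
Confirm numerically:
  x=-2.306: |R|=0.25582 <1
  x=-1.739: |R|=0.14920 <1
  x=-1.707: |R|=0.14882 <1
  x=-3.945: |R|=1.62596 >1
  x=-3.771: |R|=1.40563 >1
  x=-3.746: |R|=1.37544 >1
Stable set (-3.4048, 0).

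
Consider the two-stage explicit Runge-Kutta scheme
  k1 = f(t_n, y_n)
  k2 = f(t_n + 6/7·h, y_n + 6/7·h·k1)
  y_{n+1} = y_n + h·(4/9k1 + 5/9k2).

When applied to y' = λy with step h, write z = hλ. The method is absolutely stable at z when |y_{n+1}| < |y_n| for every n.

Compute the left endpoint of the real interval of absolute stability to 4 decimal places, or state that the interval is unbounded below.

With y'=λy (z=hλ):
  k1=λy_n ⇒ h·k1=z·y_n;  k2=λ(1+6/7z)y_n ⇒ h·k2=z(1+6/7z)y_n
  y_{n+1}/y_n = 1 + 4/9z + 5/9z(1+6/7z) = 1 + z + 10/21z²
  so R(z) = 1 + z + 10/21z².

Solve |R(x)|<1 on ℝ⁻.
x=-1.31: |R|=0.5072
R=1: x+10/21x²=0 ⇒ x=−21/10=-2.1000; min R=1−1/(4·10/21)=0.4750>−1
Confirm numerically:
  x=-1.708: |R|=0.68117 <1
  x=-1.567: |R|=0.60228 <1
  x=-1.229: |R|=0.49026 <1
  x=-2.636: |R|=1.67281 >1
  x=-2.630: |R|=1.66376 >1
  x=-2.504: |R|=1.48172 >1
Interval (-2.1000, 0).

z* = -2.1000.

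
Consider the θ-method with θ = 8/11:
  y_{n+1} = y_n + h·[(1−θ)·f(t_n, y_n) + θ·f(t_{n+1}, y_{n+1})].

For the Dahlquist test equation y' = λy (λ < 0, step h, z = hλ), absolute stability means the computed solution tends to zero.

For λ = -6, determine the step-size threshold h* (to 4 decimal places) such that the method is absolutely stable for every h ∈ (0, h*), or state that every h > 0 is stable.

Test eqn y'=λy, z=hλ:
  y_{n+1} = y_n + z·[3/11·y_n + 8/11·y_{n+1}] ⇒ (1 − 8/11z)y_{n+1} = (1 + 3/11z)y_n
  ⇒ R(z) = (1 + 3/11z)/(1 − 8/11z).

Solve |R(x)|<1 on ℝ⁻.
x=-1: |R|=0.4211
x=-2: |R|=0.1852
x=-10: |R|=0.2088
x=-100: |R|=0.3564
θ=8/11≥1/2 ⇒ |1+3/11x|<|1−8/11x| ∀x<0 ⇒ stable on all of ℝ⁻.

interval (−∞, 0). Any h>0 works for λ=-6.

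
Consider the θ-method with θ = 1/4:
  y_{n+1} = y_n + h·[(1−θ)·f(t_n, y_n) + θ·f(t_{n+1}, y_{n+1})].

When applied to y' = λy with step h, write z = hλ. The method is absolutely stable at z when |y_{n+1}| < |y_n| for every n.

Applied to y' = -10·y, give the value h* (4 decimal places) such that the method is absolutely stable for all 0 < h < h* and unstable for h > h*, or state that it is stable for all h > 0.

With y'=λy (z=hλ):
  y_{n+1} = y_n + z·[3/4·y_n + 1/4·y_{n+1}] ⇒ (1 − 1/4z)y_{n+1} = (1 + 3/4z)y_n
  ⇒ R(z) = (1 + 3/4z)/(1 − 1/4z).

Find x<0 with |R(x)|<1.
x=-1.48: |R|=0.0803
R=−1: 1+3/4x = −1+1/4x ⇒ -1/2x=2 ⇒ x=2/(-1/2)=-4.0000
Confirm numerically:
  x=-3.898: |R|=0.97417 <1
  x=-3.120: |R|=0.75281 <1
  x=-2.161: |R|=0.40302 <1
  x=-2.063: |R|=0.36104 <1
  x=-4.470: |R|=1.11098 >1
  x=-4.342: |R|=1.08199 >1
Stable set (-4.0000, 0).

(-4.0000,0); λ=-10 ⇒ h* = (4)/10 = 0.4000.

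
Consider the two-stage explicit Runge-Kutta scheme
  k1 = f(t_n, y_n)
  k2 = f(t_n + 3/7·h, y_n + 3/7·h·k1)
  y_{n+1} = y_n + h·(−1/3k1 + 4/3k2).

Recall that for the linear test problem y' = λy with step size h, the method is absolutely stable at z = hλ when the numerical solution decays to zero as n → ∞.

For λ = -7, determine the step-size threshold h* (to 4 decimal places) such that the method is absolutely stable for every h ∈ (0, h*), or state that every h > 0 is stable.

(-1.7500,0); λ=-7 ⇒ h* = (7/4)/7 = 0.2500.

Set f=λy, z=hλ:
  k1=λy_n ⇒ h·k1=z·y_n;  k2=λ(1+3/7z)y_n ⇒ h·k2=z(1+3/7z)y_n
  y_{n+1}/y_n = 1 − 1/3z + 4/3z(1+3/7z) = 1 + z + 4/7z²
  Hence R(z) = 1 + z + 4/7z².

Find x<0 with |R(x)|<1.
x=-1.55: |R|=0.8229
R=1: x+4/7x²=0 ⇒ x=−7/4=-1.7500; min R=1−1/(4·4/7)=0.5625>−1
Confirm numerically:
  x=-1.723: |R|=0.97342 <1
  x=-1.677: |R|=0.93005 <1
  x=-1.549: |R|=0.82209 <1
  x=-2.198: |R|=1.56269 >1
  x=-2.045: |R|=1.34473 >1
  x=-1.772: |R|=1.02228 >1
Stable set (-1.7500, 0).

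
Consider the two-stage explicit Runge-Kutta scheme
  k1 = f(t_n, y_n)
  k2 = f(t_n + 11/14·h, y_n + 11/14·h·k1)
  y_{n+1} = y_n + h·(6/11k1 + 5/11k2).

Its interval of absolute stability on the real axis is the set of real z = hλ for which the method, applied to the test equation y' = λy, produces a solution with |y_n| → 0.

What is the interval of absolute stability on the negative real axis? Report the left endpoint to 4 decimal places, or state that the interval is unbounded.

z∈(-2.8000,0).

With y'=λy (z=hλ):
  k1=λy_n ⇒ h·k1=z·y_n;  k2=λ(1+11/14z)y_n ⇒ h·k2=z(1+11/14z)y_n
  y_{n+1}/y_n = 1 + 6/11z + 5/11z(1+11/14z) = 1 + z + 5/14z²
  Hence R(z) = 1 + z + 5/14z².

Boundary: |R(x)|=1, x<0.
x=-1.21: |R|=0.3129
R=1: x+5/14x²=0 ⇒ x=−14/5=-2.8000; min R=1−1/(4·5/14)=0.3000>−1
Confirm numerically:
  x=-2.075: |R|=0.46272 <1
  x=-1.900: |R|=0.38929 <1
  x=-1.260: |R|=0.30700 <1
  x=-3.011: |R|=1.22690 >1
  x=-2.846: |R|=1.04676 >1
Interval (-2.8000, 0).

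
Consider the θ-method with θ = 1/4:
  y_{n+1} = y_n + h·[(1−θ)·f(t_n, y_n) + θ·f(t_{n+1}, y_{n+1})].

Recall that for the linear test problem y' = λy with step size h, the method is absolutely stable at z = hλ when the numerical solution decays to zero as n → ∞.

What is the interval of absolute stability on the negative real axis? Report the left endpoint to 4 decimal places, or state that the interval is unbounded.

z∈(-4.0000,0).

Set f=λy, z=hλ:
  y_{n+1} = y_n + z·[3/4·y_n + 1/4·y_{n+1}] ⇒ (1 − 1/4z)y_{n+1} = (1 + 3/4z)y_n
  R(z) = (1 + 3/4z)/(1 − 1/4z).

Find x<0 with |R(x)|<1.
x=-1.22: |R|=0.0651
R=−1: 1+3/4x = −1+1/4x ⇒ -1/2x=2 ⇒ x=2/(-1/2)=-4.0000
Confirm numerically:
  x=-3.929: |R|=0.98209 <1
  x=-3.028: |R|=0.72339 <1
  x=-1.919: |R|=0.29684 <1
  x=-1.604: |R|=0.14490 <1
  x=-4.588: |R|=1.13694 >1
  x=-4.197: |R|=1.04807 >1
  x=-4.156: |R|=1.03825 >1
So |R|<1 on (-4.0000, 0).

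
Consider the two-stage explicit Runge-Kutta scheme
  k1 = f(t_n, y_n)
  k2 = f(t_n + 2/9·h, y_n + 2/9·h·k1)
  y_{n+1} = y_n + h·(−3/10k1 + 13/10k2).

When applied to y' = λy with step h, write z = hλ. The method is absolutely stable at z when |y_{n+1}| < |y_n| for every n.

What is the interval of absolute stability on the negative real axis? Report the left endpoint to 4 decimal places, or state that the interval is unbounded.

With y'=λy (z=hλ):
  k1=λy_n ⇒ h·k1=z·y_n;  k2=λ(1+2/9z)y_n ⇒ h·k2=z(1+2/9z)y_n
  y_{n+1}/y_n = 1 − 3/10z + 13/10z(1+2/9z) = 1 + z + 13/45z²
  Hence R(z) = 1 + z + 13/45z².

Boundary: |R(x)|=1, x<0.
x=-0.48: |R|=0.5866
R=1: x+13/45x²=0 ⇒ x=−45/13=-3.4615; min R=1−1/(4·13/45)=0.1346>−1
Confirm numerically:
  x=-3.257: |R|=0.80755 <1
  x=-2.813: |R|=0.47297 <1
  x=-2.536: |R|=0.32193 <1
  x=-2.234: |R|=0.20777 <1
  x=-3.585: |R|=1.12786 >1
  x=-3.568: |R|=1.10974 >1
  x=-3.532: |R|=1.07190 >1
So |R|<1 on (-3.4615, 0).

z∈(-3.4615,0).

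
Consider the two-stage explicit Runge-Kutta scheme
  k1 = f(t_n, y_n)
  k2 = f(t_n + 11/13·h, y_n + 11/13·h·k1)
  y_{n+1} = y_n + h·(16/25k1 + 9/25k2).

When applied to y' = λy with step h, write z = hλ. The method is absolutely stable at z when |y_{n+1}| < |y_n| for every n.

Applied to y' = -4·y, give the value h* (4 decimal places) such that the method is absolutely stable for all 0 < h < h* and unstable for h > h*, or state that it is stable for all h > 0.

(-3.2828,0); λ=-4 ⇒ h* = (325/99)/4 = 0.8207.

Test eqn y'=λy, z=hλ:
  k1=λy_n ⇒ h·k1=z·y_n;  k2=λ(1+11/13z)y_n ⇒ h·k2=z(1+11/13z)y_n
  y_{n+1}/y_n = 1 + 16/25z + 9/25z(1+11/13z) = 1 + z + 99/325z²
  Hence R(z) = 1 + z + 99/325z².

Find x<0 with |R(x)|<1.
x=-1.28: |R|=0.2191
R=1: x+99/325x²=0 ⇒ x=−325/99=-3.2828; min R=1−1/(4·99/325)=0.1793>−1
Confirm numerically:
  x=-2.895: |R|=0.65799 <1
  x=-2.344: |R|=0.32966 <1
  x=-1.910: |R|=0.20127 <1
  x=-1.358: |R|=0.20376 <1
  x=-3.816: |R|=1.61977 >1
  x=-3.568: |R|=1.30994 >1
Stable set (-3.2828, 0).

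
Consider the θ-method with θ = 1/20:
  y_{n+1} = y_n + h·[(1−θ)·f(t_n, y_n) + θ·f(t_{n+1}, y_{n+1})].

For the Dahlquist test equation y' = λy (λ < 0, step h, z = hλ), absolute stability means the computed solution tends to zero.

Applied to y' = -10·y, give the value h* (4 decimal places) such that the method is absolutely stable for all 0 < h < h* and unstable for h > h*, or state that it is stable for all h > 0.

Set f=λy, z=hλ:
  y_{n+1} = y_n + z·[19/20·y_n + 1/20·y_{n+1}] ⇒ (1 − 1/20z)y_{n+1} = (1 + 19/20z)y_n
  Hence R(z) = (1 + 19/20z)/(1 − 1/20z).

Find x<0 with |R(x)|<1.
x=-0.7: |R|=0.3237
R=−1: 1+19/20x = −1+1/20x ⇒ -9/10x=2 ⇒ x=2/(-9/10)=-2.2222
Confirm numerically:
  x=-1.789: |R|=0.64211 <1
  x=-1.481: |R|=0.37889 <1
  x=-1.474: |R|=0.37282 <1
  x=-1.423: |R|=0.32848 <1
  x=-2.586: |R|=1.28991 >1
  x=-2.246: |R|=1.01924 >1
So |R|<1 on (-2.2222, 0).

(-2.2222,0); λ=-10 ⇒ h* = (20/9)/10 = 0.2222.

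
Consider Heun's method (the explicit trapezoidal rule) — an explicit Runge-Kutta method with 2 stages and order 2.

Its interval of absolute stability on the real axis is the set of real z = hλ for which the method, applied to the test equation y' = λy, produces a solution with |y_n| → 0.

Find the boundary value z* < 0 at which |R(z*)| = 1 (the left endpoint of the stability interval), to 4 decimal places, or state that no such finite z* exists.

left endpoint -2.0000.

On y'=λy, z=hλ:
  order 2, 2-stage ⇒ R(z)=1+z+z^2/2
  (e.g. R(-1.03)=0.50045, |R|=0.50045)

Solve |R(x)|<1 on ℝ⁻.
x=-1.03: |R|=0.5005
|R(-1.72)|=0.7592 |R(-1.64)|=0.7048 |R(-0.89)|=0.5061
Bisect:
  x_lo=-2.5005 |R|=1.6258  x_hi=-0.3387 |R|=0.7186
  mid=-1.41964 |R|=0.58805 →hi
  mid=-1.96009 |R|=0.96088 →hi
  mid=-2.23031 |R|=1.25684 →lo
  mid=-2.09520 |R|=1.09973 →lo
  mid=-2.02764 |R|=1.02803 →lo
  mid=-1.99387 |R|=0.99389 →hi
  mid=-2.01076 |R|=1.01081 →lo
  ...
  [-2.00007,-1.99994] ⇒ x*=-2.0000
Interval (-2.0000, 0).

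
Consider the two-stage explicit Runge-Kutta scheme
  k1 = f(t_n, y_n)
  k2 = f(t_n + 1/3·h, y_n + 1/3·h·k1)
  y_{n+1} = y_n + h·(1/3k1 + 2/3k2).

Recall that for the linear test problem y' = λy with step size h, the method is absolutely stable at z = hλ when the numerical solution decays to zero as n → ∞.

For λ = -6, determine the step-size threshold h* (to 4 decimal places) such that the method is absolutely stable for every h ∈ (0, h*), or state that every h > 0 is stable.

With y'=λy (z=hλ):
  k1=λy_n ⇒ h·k1=z·y_n;  k2=λ(1+1/3z)y_n ⇒ h·k2=z(1+1/3z)y_n
  y_{n+1}/y_n = 1 + 1/3z + 2/3z(1+1/3z) = 1 + z + 2/9z²
  Hence R(z) = 1 + z + 2/9z².

Boundary: |R(x)|=1, x<0.
x=-0.97: |R|=0.2391
R=1: x+2/9x²=0 ⇒ x=−9/2=-4.5000; min R=1−1/(4·2/9)=-0.1250>−1
Confirm numerically:
  x=-3.524: |R|=0.23568 <1
  x=-2.773: |R|=0.06422 <1
  x=-2.288: |R|=0.12468 <1
  x=-5.089: |R|=1.66609 >1
  x=-4.864: |R|=1.39344 >1
  x=-4.578: |R|=1.07935 >1
Interval (-4.5000, 0).

(-4.5000,0); λ=-6 ⇒ h* = (9/2)/6 = 0.7500.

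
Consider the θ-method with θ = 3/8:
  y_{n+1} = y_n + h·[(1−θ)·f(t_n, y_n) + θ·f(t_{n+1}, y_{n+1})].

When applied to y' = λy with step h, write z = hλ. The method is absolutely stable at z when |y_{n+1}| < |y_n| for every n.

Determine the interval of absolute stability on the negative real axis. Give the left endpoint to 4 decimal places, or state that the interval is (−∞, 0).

z∈(-8.0000,0).

With y'=λy (z=hλ):
  y_{n+1} = y_n + z·[5/8·y_n + 3/8·y_{n+1}] ⇒ (1 − 3/8z)y_{n+1} = (1 + 5/8z)y_n
  Hence R(z) = (1 + 5/8z)/(1 − 3/8z).

Need |R(x)|<1, x<0.
x=-0.53: |R|=0.5579
R=−1: 1+5/8x = −1+3/8x ⇒ -1/4x=2 ⇒ x=2/(-1/4)=-8.0000
Confirm numerically:
  x=-7.873: |R|=0.99197 <1
  x=-6.759: |R|=0.91223 <1
  x=-4.292: |R|=0.64476 <1
  x=-8.538: |R|=1.03201 >1
  x=-8.186: |R|=1.01143 >1
Stable set (-8.0000, 0).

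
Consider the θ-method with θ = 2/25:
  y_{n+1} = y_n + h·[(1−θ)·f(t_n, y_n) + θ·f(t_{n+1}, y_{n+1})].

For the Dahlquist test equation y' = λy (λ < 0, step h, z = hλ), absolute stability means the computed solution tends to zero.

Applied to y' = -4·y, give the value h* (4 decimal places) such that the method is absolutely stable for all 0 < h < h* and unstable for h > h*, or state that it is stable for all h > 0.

(-2.3810,0); λ=-4 ⇒ h* = (50/21)/4 = 0.5952.

Test eqn y'=λy, z=hλ:
  y_{n+1} = y_n + z·[23/25·y_n + 2/25·y_{n+1}] ⇒ (1 − 2/25z)y_{n+1} = (1 + 23/25z)y_n
  so R(z) = (1 + 23/25z)/(1 − 2/25z).

Need |R(x)|<1, x<0.
x=-1.59: |R|=0.4106
R=−1: 1+23/25x = −1+2/25x ⇒ -21/25x=2 ⇒ x=2/(-21/25)=-2.3810
Confirm numerically:
  x=-2.177: |R|=0.85409 <1
  x=-2.017: |R|=0.73676 <1
  x=-1.752: |R|=0.53663 <1
  x=-1.691: |R|=0.48950 <1
  x=-2.934: |R|=1.37625 >1
  x=-2.818: |R|=1.29958 >1
  x=-2.710: |R|=1.22715 >1
Interval (-2.3810, 0).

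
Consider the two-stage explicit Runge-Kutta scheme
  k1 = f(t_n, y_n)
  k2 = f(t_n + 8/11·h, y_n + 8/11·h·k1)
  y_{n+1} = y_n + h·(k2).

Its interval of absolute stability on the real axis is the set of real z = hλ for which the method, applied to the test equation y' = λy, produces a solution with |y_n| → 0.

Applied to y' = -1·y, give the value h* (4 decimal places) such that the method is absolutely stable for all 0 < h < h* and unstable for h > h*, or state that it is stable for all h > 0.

(-1.3750,0); λ=-1 ⇒ h* = (11/8)/1 = 1.3750.

Test eqn y'=λy, z=hλ:
  k1=λy_n ⇒ h·k1=z·y_n;  k2=λ(1+8/11z)y_n ⇒ h·k2=z(1+8/11z)y_n
  y_{n+1}/y_n = 1 + z(1+8/11z) = 1 + z + 8/11z²
  R(z) = 1 + z + 8/11z².

Boundary: |R(x)|=1, x<0.
x=-1.38: |R|=1.0050
R=1: x+8/11x²=0 ⇒ x=−11/8=-1.3750; min R=1−1/(4·8/11)=0.6562>−1
Confirm numerically:
  x=-1.012: |R|=0.73283 <1
  x=-0.930: |R|=0.69902 <1
  x=-0.776: |R|=0.66195 <1
  x=-0.634: |R|=0.65833 <1
  x=-1.816: |R|=1.58244 >1
  x=-1.682: |R|=1.37554 >1
So |R|<1 on (-1.3750, 0).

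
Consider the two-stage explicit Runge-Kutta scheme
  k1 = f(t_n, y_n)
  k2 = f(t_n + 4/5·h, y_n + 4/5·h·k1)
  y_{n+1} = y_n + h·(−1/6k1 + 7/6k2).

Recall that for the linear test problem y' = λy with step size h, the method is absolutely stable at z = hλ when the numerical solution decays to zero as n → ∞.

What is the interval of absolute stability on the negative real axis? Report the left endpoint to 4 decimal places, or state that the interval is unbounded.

Test eqn y'=λy, z=hλ:
  k1=λy_n ⇒ h·k1=z·y_n;  k2=λ(1+4/5z)y_n ⇒ h·k2=z(1+4/5z)y_n
  y_{n+1}/y_n = 1 − 1/6z + 7/6z(1+4/5z) = 1 + z + 14/15z²
  R(z) = 1 + z + 14/15z².

Need |R(x)|<1, x<0.
x=-0.4: |R|=0.7493
R=1: x+14/15x²=0 ⇒ x=−15/14=-1.0714; min R=1−1/(4·14/15)=0.7321>−1
Confirm numerically:
  x=-1.048: |R|=0.97708 <1
  x=-0.958: |R|=0.89858 <1
  x=-0.921: |R|=0.87069 <1
  x=-1.451: |R|=1.51404 >1
  x=-1.384: |R|=1.40376 >1
So |R|<1 on (-1.0714, 0).

(-1.0714, 0).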